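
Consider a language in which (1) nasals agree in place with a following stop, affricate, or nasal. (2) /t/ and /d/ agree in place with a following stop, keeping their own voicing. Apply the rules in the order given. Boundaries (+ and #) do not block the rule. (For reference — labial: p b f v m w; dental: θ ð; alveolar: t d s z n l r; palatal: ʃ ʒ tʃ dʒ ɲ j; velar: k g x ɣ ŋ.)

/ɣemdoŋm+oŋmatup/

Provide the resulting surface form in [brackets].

Rule 1: /m/ before /d/ (alveolar) → [n]
Rule 1: /ŋ/ before /m/ (labial) → [m]
Rule 1: /ŋ/ before /m/ (labial) → [m]
After rule 1: ɣendomm+ommatup
Rule 2: no segment meets the rule's conditions; no change.

[ɣendomm+ommatup]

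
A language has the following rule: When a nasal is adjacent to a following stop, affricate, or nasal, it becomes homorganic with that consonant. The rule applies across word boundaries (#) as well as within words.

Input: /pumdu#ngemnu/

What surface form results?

[pundu#ŋgennu]

/m/ before /d/ (alveolar) → [n]
/n/ before /g/ (velar) → [ŋ]
/m/ before /n/ (alveolar) → [n]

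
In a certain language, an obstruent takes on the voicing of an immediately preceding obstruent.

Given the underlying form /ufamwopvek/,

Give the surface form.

[ufamwopfek]

/v/ after /p/ (voiceless) → [f]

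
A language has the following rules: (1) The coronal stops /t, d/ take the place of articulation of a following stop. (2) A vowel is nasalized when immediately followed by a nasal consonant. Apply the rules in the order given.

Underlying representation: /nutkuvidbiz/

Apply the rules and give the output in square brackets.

[nukkuvibbiz]

Rule 1: /t/ before /k/ (velar) → [k]
Rule 1: /d/ before /b/ (labial) → [b]
After rule 1: nukkuvibbiz
Rule 2: no segment meets the rule's conditions; no change.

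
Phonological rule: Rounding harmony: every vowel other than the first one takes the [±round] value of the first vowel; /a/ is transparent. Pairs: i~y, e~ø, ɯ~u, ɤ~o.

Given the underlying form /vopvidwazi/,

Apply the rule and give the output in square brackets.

[vopvydwazy]

/i/ harmonizes with /o/ ([+round]) → [y]
/i/ harmonizes with /o/ ([+round]) → [y]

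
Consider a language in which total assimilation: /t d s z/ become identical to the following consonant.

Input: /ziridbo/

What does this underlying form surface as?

/d/ before /b/ → [b] (total assimilation)

[ziribbo]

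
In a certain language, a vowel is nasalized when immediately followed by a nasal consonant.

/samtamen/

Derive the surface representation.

[sãmtãmẽn]

/a/ before nasal /m/ → [ã]
/a/ before nasal /m/ → [ã]
/e/ before nasal /n/ → [ẽ]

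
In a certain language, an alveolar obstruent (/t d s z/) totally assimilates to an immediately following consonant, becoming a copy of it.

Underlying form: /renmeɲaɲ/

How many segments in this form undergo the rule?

0

No segment meets the rule's conditions.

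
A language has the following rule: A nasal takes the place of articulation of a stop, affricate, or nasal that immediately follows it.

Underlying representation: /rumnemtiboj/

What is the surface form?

[runnentiboj]

/m/ before /n/ (alveolar) → [n]
/m/ before /t/ (alveolar) → [n]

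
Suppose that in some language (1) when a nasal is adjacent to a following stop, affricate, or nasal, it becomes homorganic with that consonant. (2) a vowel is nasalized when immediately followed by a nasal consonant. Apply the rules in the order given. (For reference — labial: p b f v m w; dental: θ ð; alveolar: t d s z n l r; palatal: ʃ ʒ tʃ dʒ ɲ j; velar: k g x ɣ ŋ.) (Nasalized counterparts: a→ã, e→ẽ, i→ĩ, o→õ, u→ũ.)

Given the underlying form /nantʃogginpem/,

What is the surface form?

Rule 1: /n/ before /tʃ/ (palatal) → [ɲ]
Rule 1: /n/ before /p/ (labial) → [m]
After rule 1: naɲtʃoggimpem
Rule 2: /a/ before nasal /ɲ/ → [ã]
Rule 2: /i/ before nasal /m/ → [ĩ]
Rule 2: /e/ before nasal /m/ → [ẽ]

[nãɲtʃoggĩmpẽm]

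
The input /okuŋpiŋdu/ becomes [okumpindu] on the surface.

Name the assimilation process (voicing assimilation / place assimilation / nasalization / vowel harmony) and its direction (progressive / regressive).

/ŋ/→[m] /ŋ/→[n].
Each target copies a feature from the following segment, so the direction is regressive.

place assimilation, regressive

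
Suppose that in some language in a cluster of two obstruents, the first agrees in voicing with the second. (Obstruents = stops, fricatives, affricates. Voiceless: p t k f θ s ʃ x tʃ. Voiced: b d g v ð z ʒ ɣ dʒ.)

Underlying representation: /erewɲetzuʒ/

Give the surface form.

/t/ before /z/ (voiced) → [d]

[erewɲedzuʒ]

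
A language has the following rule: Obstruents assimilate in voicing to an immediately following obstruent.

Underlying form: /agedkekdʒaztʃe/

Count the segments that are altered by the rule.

3

/d/ before /k/ (voiceless) → [t]
/k/ before /dʒ/ (voiced) → [g]
/z/ before /tʃ/ (voiceless) → [s]
3 segments change.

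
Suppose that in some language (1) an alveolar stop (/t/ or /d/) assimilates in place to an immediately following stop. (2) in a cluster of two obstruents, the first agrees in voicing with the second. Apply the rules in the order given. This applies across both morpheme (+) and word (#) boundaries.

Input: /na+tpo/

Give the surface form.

[na+ppo]

Rule 1: /t/ before /p/ (labial) → [p]
After rule 1: na+ppo
Rule 2: no segment meets the rule's conditions; no change.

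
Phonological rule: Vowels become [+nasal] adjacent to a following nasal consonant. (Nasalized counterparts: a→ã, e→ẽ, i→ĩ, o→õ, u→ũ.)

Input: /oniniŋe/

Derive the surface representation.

[õnĩnĩŋe]

/o/ before nasal /n/ → [õ]
/i/ before nasal /n/ → [ĩ]
/i/ before nasal /ŋ/ → [ĩ]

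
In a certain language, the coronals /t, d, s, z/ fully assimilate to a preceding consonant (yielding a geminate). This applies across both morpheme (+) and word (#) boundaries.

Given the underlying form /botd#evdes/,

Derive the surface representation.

/d/ after /t/ → [t] (total assimilation)
/d/ after /v/ → [v] (total assimilation)

[bott#evves]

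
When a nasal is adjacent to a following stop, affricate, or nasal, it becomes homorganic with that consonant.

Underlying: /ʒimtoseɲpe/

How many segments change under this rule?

/m/ before /t/ (alveolar) → [n]
/ɲ/ before /p/ (labial) → [m]
2 segments change.

2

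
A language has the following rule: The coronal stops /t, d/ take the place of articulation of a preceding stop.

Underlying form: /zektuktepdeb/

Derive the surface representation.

/t/ after /k/ (velar) → [k]
/t/ after /k/ (velar) → [k]
/d/ after /p/ (labial) → [b]

[zekkukkepbeb]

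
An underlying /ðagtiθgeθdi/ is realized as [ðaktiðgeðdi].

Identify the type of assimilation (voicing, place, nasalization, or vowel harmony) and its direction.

/g/→[k] /θ/→[ð] /θ/→[ð].
Each target copies a feature from the following segment, so the direction is regressive.

voicing assimilation, regressive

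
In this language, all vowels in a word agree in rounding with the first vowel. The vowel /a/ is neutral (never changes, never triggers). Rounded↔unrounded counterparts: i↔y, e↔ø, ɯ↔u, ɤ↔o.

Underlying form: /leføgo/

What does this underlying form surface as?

/ø/ harmonizes with /e/ ([-round]) → [e]
/o/ harmonizes with /e/ ([-round]) → [ɤ]

[lefegɤ]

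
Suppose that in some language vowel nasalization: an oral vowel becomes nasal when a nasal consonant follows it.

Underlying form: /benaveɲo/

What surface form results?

/e/ before nasal /n/ → [ẽ]
/e/ before nasal /ɲ/ → [ẽ]

[bẽnavẽɲo]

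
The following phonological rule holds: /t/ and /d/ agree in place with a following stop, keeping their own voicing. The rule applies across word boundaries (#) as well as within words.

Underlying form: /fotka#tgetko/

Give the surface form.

[fokka#kgekko]

/t/ before /k/ (velar) → [k]
/t/ before /g/ (velar) → [k]
/t/ before /k/ (velar) → [k]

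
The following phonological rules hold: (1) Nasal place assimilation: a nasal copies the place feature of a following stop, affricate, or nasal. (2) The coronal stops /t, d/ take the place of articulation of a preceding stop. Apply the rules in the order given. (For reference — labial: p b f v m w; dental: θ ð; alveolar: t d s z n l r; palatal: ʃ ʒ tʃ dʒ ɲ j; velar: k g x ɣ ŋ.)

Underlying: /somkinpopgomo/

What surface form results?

[soŋkimpopgomo]

Rule 1: /m/ before /k/ (velar) → [ŋ]
Rule 1: /n/ before /p/ (labial) → [m]
After rule 1: soŋkimpopgomo
Rule 2: no segment meets the rule's conditions; no change.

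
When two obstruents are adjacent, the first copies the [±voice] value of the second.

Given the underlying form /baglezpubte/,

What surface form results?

/z/ before /p/ (voiceless) → [s]
/b/ before /t/ (voiceless) → [p]

[baglespupte]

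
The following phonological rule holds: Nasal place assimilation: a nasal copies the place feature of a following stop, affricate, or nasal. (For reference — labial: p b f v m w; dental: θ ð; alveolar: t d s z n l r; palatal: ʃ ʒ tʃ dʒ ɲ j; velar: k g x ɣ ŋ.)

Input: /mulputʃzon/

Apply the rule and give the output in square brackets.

no segment meets the rule's conditions; no change.

[mulputʃzon]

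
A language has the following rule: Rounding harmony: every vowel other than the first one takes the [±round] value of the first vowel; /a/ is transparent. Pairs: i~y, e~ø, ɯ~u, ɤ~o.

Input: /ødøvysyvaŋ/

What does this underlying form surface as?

no segment meets the rule's conditions; no change.

[ødøvysyvaŋ]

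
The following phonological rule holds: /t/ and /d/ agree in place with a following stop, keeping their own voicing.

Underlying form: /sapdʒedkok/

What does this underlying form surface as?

/d/ before /k/ (velar) → [g]

[sapdʒegkok]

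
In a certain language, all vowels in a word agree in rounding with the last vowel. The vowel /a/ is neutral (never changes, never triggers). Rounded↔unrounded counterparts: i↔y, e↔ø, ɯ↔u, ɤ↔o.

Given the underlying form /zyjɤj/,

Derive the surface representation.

/y/ harmonizes with /ɤ/ ([-round]) → [i]

[zijɤj]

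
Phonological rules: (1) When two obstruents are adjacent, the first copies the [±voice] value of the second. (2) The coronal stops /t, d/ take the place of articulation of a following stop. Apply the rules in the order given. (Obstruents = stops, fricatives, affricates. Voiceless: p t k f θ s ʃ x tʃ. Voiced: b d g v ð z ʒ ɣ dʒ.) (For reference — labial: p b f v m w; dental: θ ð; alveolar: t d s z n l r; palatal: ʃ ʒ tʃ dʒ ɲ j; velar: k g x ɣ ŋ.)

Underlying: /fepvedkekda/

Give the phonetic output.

[febvekkegda]

Rule 1: /p/ before /v/ (voiced) → [b]
Rule 1: /d/ before /k/ (voiceless) → [t]
Rule 1: /k/ before /d/ (voiced) → [g]
After rule 1: febvetkegda
Rule 2: /t/ before /k/ (velar) → [k]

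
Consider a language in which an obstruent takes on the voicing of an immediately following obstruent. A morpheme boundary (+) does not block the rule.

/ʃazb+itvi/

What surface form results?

[ʃazb+idvi]

/t/ before /v/ (voiced) → [d]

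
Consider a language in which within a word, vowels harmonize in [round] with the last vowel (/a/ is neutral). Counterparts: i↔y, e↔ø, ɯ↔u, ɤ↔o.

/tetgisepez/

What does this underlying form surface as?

[tetgisepez]

no segment meets the rule's conditions; no change.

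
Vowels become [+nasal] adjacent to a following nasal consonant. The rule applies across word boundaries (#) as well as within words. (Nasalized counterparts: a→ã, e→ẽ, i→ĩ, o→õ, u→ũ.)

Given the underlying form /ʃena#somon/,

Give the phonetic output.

[ʃẽna#sõmõn]

/e/ before nasal /n/ → [ẽ]
/o/ before nasal /m/ → [õ]
/o/ before nasal /n/ → [õ]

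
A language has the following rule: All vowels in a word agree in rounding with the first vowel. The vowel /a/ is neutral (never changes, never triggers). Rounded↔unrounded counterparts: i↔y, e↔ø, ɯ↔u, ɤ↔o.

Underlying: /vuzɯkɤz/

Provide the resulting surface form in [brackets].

[vuzukoz]

/ɯ/ harmonizes with /u/ ([+round]) → [u]
/ɤ/ harmonizes with /u/ ([+round]) → [o]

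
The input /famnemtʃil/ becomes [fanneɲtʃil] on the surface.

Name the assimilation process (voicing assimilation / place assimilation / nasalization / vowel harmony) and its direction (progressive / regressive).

place assimilation, regressive

/m/→[n] /m/→[ɲ].
Each target copies a feature from the following segment, so the direction is regressive.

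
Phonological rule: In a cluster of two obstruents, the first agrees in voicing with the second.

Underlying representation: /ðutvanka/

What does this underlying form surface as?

/t/ before /v/ (voiced) → [d]

[ðudvanka]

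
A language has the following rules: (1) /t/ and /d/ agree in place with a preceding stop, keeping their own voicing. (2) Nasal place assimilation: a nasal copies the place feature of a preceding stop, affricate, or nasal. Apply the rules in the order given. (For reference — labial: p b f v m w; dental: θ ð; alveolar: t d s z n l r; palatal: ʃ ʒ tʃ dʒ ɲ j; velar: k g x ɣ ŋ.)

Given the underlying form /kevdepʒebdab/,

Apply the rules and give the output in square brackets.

[kevdepʒebbab]

Rule 1: /d/ after /b/ (labial) → [b]
After rule 1: kevdepʒebbab
Rule 2: no segment meets the rule's conditions; no change.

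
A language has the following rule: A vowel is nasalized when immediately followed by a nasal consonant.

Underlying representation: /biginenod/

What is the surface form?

/i/ before nasal /n/ → [ĩ]
/e/ before nasal /n/ → [ẽ]

[bigĩnẽnod]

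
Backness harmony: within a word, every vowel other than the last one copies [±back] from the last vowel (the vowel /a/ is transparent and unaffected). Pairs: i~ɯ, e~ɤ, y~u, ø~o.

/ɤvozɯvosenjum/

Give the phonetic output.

/e/ harmonizes with /u/ ([+back]) → [ɤ]

[ɤvozɯvosɤnjum]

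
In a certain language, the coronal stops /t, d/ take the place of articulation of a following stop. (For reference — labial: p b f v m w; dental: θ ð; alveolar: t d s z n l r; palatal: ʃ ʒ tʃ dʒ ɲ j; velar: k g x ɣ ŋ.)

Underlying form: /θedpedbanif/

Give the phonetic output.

/d/ before /p/ (labial) → [b]
/d/ before /b/ (labial) → [b]

[θebpebbanif]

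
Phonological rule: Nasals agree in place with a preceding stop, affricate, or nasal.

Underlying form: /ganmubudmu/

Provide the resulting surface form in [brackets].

/m/ after /n/ (alveolar) → [n]
/m/ after /d/ (alveolar) → [n]

[gannubudnu]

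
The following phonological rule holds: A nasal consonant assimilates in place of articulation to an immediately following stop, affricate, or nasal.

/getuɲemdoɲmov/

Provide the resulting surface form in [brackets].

[getuɲendommov]

/m/ before /d/ (alveolar) → [n]
/ɲ/ before /m/ (labial) → [m]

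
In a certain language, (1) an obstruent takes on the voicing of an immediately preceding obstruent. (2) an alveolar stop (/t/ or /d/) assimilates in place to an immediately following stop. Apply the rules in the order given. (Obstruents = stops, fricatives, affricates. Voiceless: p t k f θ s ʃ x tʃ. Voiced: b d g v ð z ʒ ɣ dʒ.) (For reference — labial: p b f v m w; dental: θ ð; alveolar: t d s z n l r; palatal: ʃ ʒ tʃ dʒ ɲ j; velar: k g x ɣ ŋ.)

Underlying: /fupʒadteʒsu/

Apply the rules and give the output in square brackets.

[fupʃaddeʒzu]

Rule 1: /ʒ/ after /p/ (voiceless) → [ʃ]
Rule 1: /t/ after /d/ (voiced) → [d]
Rule 1: /s/ after /ʒ/ (voiced) → [z]
After rule 1: fupʃaddeʒzu
Rule 2: no segment meets the rule's conditions; no change.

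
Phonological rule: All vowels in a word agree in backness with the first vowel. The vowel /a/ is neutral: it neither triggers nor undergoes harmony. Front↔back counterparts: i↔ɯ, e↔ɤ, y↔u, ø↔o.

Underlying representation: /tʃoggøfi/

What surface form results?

[tʃoggofɯ]

/ø/ harmonizes with /o/ ([+back]) → [o]
/i/ harmonizes with /o/ ([+back]) → [ɯ]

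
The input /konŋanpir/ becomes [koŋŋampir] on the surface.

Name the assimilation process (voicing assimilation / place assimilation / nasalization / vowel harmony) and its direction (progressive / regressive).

/n/→[ŋ] /n/→[m].
Each target copies a feature from the following segment, so the direction is regressive.

place assimilation, regressive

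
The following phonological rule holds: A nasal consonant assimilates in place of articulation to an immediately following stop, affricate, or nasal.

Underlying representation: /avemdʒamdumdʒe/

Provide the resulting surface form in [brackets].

/m/ before /dʒ/ (palatal) → [ɲ]
/m/ before /d/ (alveolar) → [n]
/m/ before /dʒ/ (palatal) → [ɲ]

[aveɲdʒanduɲdʒe]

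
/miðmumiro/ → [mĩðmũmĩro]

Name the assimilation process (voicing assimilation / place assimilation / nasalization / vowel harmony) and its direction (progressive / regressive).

/i/→[ĩ] /u/→[ũ] /i/→[ĩ].
Each target copies a feature from the preceding segment, so the direction is progressive.

nasalization, progressive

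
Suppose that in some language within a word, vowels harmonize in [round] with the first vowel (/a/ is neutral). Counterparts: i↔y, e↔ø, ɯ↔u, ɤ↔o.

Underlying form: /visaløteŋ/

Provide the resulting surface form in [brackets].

[visaleteŋ]

/ø/ harmonizes with /i/ ([-round]) → [e]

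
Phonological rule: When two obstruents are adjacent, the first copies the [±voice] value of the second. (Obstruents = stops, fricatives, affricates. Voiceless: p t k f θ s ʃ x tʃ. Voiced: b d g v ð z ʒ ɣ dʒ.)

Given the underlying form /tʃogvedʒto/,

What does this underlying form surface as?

/dʒ/ before /t/ (voiceless) → [tʃ]

[tʃogvetʃto]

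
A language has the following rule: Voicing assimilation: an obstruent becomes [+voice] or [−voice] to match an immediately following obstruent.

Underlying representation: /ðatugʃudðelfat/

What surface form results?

/g/ before /ʃ/ (voiceless) → [k]

[ðatukʃudðelfat]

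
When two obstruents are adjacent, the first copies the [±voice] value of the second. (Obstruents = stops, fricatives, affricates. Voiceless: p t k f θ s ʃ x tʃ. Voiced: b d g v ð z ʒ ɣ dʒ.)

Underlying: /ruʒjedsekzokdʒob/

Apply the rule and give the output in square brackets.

/d/ before /s/ (voiceless) → [t]
/k/ before /z/ (voiced) → [g]
/k/ before /dʒ/ (voiced) → [g]

[ruʒjetsegzogdʒob]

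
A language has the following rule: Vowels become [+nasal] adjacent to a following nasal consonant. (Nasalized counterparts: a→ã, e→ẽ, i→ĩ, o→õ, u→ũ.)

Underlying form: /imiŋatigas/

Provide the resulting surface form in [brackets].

[ĩmĩŋatigas]

/i/ before nasal /m/ → [ĩ]
/i/ before nasal /ŋ/ → [ĩ]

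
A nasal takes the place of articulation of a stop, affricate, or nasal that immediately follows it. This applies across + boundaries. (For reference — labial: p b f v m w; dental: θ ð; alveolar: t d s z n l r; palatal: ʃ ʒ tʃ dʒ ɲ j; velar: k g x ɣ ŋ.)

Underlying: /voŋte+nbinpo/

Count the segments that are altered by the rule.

/ŋ/ before /t/ (alveolar) → [n]
/n/ before /b/ (labial) → [m]
/n/ before /p/ (labial) → [m]
3 segments change.

3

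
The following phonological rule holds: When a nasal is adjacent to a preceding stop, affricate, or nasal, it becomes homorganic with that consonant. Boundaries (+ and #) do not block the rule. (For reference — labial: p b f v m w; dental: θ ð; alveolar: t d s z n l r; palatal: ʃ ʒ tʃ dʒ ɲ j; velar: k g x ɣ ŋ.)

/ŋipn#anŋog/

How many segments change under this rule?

2

/n/ after /p/ (labial) → [m]
/ŋ/ after /n/ (alveolar) → [n]
2 segments change.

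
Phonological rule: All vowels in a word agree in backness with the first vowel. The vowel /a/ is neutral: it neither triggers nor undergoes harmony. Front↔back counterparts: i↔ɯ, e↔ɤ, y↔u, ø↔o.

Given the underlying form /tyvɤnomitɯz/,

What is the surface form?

/ɤ/ harmonizes with /y/ ([-back]) → [e]
/o/ harmonizes with /y/ ([-back]) → [ø]
/ɯ/ harmonizes with /y/ ([-back]) → [i]

[tyvenømitiz]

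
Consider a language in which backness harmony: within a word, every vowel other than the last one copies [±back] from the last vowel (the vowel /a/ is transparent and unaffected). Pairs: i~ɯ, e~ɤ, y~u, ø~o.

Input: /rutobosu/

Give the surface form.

[rutobosu]

no segment meets the rule's conditions; no change.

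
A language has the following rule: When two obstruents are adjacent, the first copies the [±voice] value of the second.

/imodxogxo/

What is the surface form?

/d/ before /x/ (voiceless) → [t]
/g/ before /x/ (voiceless) → [k]

[imotxokxo]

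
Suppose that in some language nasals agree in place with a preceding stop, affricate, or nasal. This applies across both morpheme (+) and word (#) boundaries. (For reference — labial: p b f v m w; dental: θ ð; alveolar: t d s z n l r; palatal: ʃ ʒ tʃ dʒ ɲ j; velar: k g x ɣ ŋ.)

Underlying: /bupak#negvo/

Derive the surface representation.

[bupak#ŋegvo]

/n/ after /k/ (velar) → [ŋ]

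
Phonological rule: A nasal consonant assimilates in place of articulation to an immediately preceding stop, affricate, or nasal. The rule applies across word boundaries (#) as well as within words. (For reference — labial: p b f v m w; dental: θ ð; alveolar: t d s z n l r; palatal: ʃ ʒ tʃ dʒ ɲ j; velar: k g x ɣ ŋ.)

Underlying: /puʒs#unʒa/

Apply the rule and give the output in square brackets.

no segment meets the rule's conditions; no change.

[puʒs#unʒa]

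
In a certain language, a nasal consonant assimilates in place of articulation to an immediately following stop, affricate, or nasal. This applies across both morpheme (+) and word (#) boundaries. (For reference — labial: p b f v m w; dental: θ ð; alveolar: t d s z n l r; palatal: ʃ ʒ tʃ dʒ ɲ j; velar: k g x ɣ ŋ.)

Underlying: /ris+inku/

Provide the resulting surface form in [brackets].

/n/ before /k/ (velar) → [ŋ]

[ris+iŋku]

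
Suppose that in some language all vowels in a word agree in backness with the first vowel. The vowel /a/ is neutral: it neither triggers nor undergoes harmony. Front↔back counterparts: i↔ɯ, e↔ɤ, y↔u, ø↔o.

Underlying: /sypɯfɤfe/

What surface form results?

[sypifefe]

/ɯ/ harmonizes with /y/ ([-back]) → [i]
/ɤ/ harmonizes with /y/ ([-back]) → [e]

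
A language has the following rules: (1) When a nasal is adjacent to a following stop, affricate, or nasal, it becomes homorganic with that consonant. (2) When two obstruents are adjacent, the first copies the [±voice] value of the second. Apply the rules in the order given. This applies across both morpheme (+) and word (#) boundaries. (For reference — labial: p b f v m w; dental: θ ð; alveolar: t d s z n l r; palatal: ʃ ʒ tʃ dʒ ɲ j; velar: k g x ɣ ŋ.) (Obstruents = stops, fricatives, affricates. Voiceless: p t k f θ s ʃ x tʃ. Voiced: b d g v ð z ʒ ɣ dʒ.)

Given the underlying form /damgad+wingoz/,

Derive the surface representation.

[daŋgad+wiŋgoz]

Rule 1: /m/ before /g/ (velar) → [ŋ]
Rule 1: /n/ before /g/ (velar) → [ŋ]
After rule 1: daŋgad+wiŋgoz
Rule 2: no segment meets the rule's conditions; no change.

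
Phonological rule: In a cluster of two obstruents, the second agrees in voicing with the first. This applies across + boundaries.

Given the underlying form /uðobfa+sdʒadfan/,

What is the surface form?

[uðobva+stʃadvan]

/f/ after /b/ (voiced) → [v]
/dʒ/ after /s/ (voiceless) → [tʃ]
/f/ after /d/ (voiced) → [v]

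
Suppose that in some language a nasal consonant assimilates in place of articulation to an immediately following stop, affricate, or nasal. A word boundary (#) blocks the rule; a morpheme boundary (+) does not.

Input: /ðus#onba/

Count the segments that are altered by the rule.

1

/n/ before /b/ (labial) → [m]
1 segment changes.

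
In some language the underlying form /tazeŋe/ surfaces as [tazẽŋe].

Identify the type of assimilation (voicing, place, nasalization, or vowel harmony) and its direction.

nasalization, regressive

/e/→[ẽ].
Each target copies a feature from the following segment, so the direction is regressive.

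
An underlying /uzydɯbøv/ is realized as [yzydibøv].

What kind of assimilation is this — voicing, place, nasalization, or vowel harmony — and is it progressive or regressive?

vowel harmony, regressive

/u/→[y] /ɯ/→[i].
Vowels agree with the last vowel, so the harmony is regressive.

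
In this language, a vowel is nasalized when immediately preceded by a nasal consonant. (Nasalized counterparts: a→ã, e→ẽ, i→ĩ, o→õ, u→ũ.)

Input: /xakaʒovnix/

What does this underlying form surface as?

/i/ after nasal /n/ → [ĩ]

[xakaʒovnĩx]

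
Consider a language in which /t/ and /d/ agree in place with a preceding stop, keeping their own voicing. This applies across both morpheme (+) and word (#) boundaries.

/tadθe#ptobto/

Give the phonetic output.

[tadθe#ppobpo]

/t/ after /p/ (labial) → [p]
/t/ after /b/ (labial) → [p]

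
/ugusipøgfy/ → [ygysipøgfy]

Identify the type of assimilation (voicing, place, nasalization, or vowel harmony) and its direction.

/u/→[y] /u/→[y].
Vowels agree with the last vowel, so the harmony is regressive.

vowel harmony, regressive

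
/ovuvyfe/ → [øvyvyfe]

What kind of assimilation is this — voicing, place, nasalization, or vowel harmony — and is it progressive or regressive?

/o/→[ø] /u/→[y].
Vowels agree with the last vowel, so the harmony is regressive.

vowel harmony, regressive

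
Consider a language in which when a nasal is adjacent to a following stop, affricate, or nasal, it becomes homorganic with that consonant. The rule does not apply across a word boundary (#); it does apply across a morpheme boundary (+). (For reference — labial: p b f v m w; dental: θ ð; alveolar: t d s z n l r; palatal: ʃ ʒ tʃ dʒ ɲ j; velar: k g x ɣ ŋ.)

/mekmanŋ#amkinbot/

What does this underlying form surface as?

/n/ before /ŋ/ (velar) → [ŋ]
/m/ before /k/ (velar) → [ŋ]
/n/ before /b/ (labial) → [m]

[mekmaŋŋ#aŋkimbot]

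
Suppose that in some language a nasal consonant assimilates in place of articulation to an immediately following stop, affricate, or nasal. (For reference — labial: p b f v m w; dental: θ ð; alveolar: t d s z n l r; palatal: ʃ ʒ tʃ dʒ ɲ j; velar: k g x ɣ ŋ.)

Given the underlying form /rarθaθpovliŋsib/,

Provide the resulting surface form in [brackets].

[rarθaθpovliŋsib]

no segment meets the rule's conditions; no change.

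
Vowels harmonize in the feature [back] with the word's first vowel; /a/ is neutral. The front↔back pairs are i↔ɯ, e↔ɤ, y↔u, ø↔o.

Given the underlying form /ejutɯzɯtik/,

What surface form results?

[ejytizitik]

/u/ harmonizes with /e/ ([-back]) → [y]
/ɯ/ harmonizes with /e/ ([-back]) → [i]
/ɯ/ harmonizes with /e/ ([-back]) → [i]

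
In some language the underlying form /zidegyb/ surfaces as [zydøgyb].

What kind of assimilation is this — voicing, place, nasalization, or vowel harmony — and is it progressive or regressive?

/i/→[y] /e/→[ø].
Vowels agree with the last vowel, so the harmony is regressive.

vowel harmony, regressive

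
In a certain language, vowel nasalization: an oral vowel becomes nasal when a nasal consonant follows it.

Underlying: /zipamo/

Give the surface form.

[zipãmo]

/a/ before nasal /m/ → [ã]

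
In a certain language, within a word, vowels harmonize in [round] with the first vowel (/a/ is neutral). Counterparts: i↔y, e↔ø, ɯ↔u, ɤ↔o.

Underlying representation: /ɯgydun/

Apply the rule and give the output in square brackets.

[ɯgidɯn]

/y/ harmonizes with /ɯ/ ([-round]) → [i]
/u/ harmonizes with /ɯ/ ([-round]) → [ɯ]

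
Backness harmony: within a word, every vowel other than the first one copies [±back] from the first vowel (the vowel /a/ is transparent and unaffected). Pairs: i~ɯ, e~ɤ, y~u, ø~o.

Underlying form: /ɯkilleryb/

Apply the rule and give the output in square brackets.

[ɯkɯllɤrub]

/i/ harmonizes with /ɯ/ ([+back]) → [ɯ]
/e/ harmonizes with /ɯ/ ([+back]) → [ɤ]
/y/ harmonizes with /ɯ/ ([+back]) → [u]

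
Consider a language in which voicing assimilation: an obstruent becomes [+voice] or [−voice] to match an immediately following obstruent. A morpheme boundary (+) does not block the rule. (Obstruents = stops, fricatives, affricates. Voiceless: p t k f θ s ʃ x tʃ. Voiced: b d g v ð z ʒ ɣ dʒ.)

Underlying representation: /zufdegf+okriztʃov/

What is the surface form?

/f/ before /d/ (voiced) → [v]
/g/ before /f/ (voiceless) → [k]
/z/ before /tʃ/ (voiceless) → [s]

[zuvdekf+okristʃov]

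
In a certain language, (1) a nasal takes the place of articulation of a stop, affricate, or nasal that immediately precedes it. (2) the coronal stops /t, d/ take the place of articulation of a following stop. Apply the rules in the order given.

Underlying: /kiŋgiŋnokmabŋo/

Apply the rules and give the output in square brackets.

Rule 1: /n/ after /ŋ/ (velar) → [ŋ]
Rule 1: /m/ after /k/ (velar) → [ŋ]
Rule 1: /ŋ/ after /b/ (labial) → [m]
After rule 1: kiŋgiŋŋokŋabmo
Rule 2: no segment meets the rule's conditions; no change.

[kiŋgiŋŋokŋabmo]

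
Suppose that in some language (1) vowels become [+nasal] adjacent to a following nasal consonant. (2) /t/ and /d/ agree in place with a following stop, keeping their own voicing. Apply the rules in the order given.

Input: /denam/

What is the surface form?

Rule 1: /e/ before nasal /n/ → [ẽ]
Rule 1: /a/ before nasal /m/ → [ã]
After rule 1: dẽnãm
Rule 2: no segment meets the rule's conditions; no change.

[dẽnãm]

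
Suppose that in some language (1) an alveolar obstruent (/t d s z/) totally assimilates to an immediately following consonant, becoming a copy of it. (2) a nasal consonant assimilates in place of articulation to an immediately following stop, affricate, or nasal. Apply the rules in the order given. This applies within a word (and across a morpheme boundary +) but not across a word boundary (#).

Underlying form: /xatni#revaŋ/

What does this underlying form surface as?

Rule 1: /t/ before /n/ → [n] (total assimilation)
After rule 1: xanni#revaŋ
Rule 2: no segment meets the rule's conditions; no change.

[xanni#revaŋ]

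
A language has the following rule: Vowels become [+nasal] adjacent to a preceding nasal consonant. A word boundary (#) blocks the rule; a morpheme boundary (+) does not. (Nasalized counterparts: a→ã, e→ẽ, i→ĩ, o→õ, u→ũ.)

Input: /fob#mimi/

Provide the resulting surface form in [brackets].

[fob#mĩmĩ]

/i/ after nasal /m/ → [ĩ]
/i/ after nasal /m/ → [ĩ]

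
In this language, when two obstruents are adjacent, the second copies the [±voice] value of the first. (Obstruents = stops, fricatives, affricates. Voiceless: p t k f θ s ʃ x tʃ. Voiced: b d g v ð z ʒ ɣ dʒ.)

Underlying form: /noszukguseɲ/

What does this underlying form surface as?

[nossukkuseɲ]

/z/ after /s/ (voiceless) → [s]
/g/ after /k/ (voiceless) → [k]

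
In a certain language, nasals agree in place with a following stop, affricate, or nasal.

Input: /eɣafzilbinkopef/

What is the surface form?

/n/ before /k/ (velar) → [ŋ]

[eɣafzilbiŋkopef]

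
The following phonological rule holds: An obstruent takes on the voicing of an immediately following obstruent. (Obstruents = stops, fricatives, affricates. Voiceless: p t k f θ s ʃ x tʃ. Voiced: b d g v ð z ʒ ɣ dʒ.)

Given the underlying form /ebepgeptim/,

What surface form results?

/p/ before /g/ (voiced) → [b]

[ebebgeptim]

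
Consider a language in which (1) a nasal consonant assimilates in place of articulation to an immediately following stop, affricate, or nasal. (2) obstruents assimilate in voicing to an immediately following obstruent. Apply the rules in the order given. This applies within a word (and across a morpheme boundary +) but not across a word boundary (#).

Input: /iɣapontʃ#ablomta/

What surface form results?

Rule 1: /n/ before /tʃ/ (palatal) → [ɲ]
Rule 1: /m/ before /t/ (alveolar) → [n]
After rule 1: iɣapoɲtʃ#ablonta
Rule 2: no segment meets the rule's conditions; no change.

[iɣapoɲtʃ#ablonta]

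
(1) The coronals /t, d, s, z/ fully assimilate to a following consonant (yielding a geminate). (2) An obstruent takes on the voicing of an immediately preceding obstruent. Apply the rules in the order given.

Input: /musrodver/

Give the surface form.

Rule 1: /s/ before /r/ → [r] (total assimilation)
Rule 1: /d/ before /v/ → [v] (total assimilation)
After rule 1: murrovver
Rule 2: no segment meets the rule's conditions; no change.

[murrovver]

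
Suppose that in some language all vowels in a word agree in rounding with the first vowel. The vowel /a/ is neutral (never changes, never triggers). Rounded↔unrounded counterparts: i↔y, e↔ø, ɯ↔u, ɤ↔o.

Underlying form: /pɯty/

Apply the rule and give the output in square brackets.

[pɯti]

/y/ harmonizes with /ɯ/ ([-round]) → [i]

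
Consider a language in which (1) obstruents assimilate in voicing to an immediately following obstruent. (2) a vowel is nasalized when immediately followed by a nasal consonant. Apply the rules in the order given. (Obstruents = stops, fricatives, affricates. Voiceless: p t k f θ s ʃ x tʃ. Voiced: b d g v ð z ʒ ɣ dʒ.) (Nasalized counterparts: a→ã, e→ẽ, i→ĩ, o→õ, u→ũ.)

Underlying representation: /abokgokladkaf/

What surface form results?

[aboggoklatkaf]

Rule 1: /k/ before /g/ (voiced) → [g]
Rule 1: /d/ before /k/ (voiceless) → [t]
After rule 1: aboggoklatkaf
Rule 2: no segment meets the rule's conditions; no change.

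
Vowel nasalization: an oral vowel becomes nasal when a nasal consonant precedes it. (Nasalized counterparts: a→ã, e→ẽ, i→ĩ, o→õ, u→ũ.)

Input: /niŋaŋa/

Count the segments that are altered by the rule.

3

/i/ after nasal /n/ → [ĩ]
/a/ after nasal /ŋ/ → [ã]
/a/ after nasal /ŋ/ → [ã]
3 segments change.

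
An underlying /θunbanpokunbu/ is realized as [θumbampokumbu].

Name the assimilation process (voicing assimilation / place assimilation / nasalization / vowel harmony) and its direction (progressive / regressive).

place assimilation, regressive

/n/→[m] /n/→[m] /n/→[m].
Each target copies a feature from the following segment, so the direction is regressive.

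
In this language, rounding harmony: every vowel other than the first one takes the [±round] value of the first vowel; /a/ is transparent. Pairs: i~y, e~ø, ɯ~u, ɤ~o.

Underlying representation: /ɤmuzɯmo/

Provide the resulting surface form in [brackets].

/u/ harmonizes with /ɤ/ ([-round]) → [ɯ]
/o/ harmonizes with /ɤ/ ([-round]) → [ɤ]

[ɤmɯzɯmɤ]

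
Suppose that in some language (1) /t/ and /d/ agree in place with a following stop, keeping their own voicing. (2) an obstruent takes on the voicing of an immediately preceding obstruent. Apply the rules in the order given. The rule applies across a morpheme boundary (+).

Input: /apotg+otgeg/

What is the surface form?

[apokk+okkeg]

Rule 1: /t/ before /g/ (velar) → [k]
Rule 1: /t/ before /g/ (velar) → [k]
After rule 1: apokg+okgeg
Rule 2: /g/ after /k/ (voiceless) → [k]
Rule 2: /g/ after /k/ (voiceless) → [k]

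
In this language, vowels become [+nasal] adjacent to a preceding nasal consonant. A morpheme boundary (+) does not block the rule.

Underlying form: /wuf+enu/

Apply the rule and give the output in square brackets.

[wuf+enũ]

/u/ after nasal /n/ → [ũ]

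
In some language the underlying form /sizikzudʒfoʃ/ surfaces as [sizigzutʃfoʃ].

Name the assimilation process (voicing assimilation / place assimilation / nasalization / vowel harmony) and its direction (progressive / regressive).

/k/→[g] /dʒ/→[tʃ].
Each target copies a feature from the following segment, so the direction is regressive.

voicing assimilation, regressive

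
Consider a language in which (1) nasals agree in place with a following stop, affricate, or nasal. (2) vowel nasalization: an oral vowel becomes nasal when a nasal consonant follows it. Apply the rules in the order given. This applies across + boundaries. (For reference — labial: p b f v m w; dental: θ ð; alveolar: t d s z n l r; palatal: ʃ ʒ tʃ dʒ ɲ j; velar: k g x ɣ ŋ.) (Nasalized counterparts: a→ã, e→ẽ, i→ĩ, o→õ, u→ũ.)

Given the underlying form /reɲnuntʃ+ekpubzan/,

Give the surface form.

Rule 1: /ɲ/ before /n/ (alveolar) → [n]
Rule 1: /n/ before /tʃ/ (palatal) → [ɲ]
After rule 1: rennuɲtʃ+ekpubzan
Rule 2: /e/ before nasal /n/ → [ẽ]
Rule 2: /u/ before nasal /ɲ/ → [ũ]
Rule 2: /a/ before nasal /n/ → [ã]

[rẽnnũɲtʃ+ekpubzãn]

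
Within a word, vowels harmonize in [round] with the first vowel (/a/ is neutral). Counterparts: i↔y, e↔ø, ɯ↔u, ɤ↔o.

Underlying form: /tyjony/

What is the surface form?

[tyjony]

no segment meets the rule's conditions; no change.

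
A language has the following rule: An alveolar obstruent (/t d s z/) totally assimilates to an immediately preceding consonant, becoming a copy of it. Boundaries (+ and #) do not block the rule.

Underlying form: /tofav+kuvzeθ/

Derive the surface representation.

/z/ after /v/ → [v] (total assimilation)

[tofav+kuvveθ]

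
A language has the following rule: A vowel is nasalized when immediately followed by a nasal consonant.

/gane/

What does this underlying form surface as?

/a/ before nasal /n/ → [ã]

[gãne]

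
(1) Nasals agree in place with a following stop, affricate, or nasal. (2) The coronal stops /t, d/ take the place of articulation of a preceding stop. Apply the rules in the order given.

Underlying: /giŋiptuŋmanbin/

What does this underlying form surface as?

Rule 1: /ŋ/ before /m/ (labial) → [m]
Rule 1: /n/ before /b/ (labial) → [m]
After rule 1: giŋiptummambin
Rule 2: /t/ after /p/ (labial) → [p]

[giŋippummambin]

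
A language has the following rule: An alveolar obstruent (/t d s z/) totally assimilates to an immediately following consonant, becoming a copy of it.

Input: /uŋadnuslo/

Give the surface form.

/d/ before /n/ → [n] (total assimilation)
/s/ before /l/ → [l] (total assimilation)

[uŋannullo]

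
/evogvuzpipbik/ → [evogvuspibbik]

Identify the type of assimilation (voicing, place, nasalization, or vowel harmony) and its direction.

voicing assimilation, regressive

/z/→[s] /p/→[b].
Each target copies a feature from the following segment, so the direction is regressive.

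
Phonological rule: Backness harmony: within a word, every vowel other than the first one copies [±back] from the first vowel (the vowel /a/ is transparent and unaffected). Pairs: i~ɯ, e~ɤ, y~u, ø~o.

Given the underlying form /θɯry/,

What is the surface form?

[θɯru]

/y/ harmonizes with /ɯ/ ([+back]) → [u]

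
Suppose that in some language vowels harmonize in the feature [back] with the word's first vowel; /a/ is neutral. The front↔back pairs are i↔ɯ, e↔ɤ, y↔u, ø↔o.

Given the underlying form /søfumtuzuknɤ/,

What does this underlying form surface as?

/u/ harmonizes with /ø/ ([-back]) → [y]
/u/ harmonizes with /ø/ ([-back]) → [y]
/u/ harmonizes with /ø/ ([-back]) → [y]
/ɤ/ harmonizes with /ø/ ([-back]) → [e]

[søfymtyzykne]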